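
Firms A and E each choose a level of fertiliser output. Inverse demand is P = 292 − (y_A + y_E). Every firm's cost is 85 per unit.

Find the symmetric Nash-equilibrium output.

69

Firm A's profit: π = y_A(292 − (y_A + y_E)) − 85y_A.
∂π/∂y_A = 207 − 2y_A − y_E = 0, so y_A = 103.5 − 0.5y_E.
By symmetry y_E = y_A; substituting into the reaction function, 1.5y_A = 103.5 and y_A = 69.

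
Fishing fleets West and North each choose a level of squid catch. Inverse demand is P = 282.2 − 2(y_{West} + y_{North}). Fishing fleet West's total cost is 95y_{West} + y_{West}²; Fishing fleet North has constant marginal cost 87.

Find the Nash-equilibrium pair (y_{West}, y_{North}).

Fishing fleet West's profit: π = y_{West}(282.2 − 2(y_{West} + y_{North})) − 95y_{West} − y_{West}².
∂π/∂y_{West} = 187.2 − 6y_{West} − 2y_{North} = 0, so y_{West} = 31.2 − (1/3)y_{North}.
For North: ∂π/∂y_{North} = 195.2 − 4y_{North} − 2y_{West} = 0 ⇒ y_{North} = 48.8 − 0.5y_{West}.
Substituting the second reaction function into the first: y_{West} = 31.2 − (1/3)(48.8 − 0.5y_{West}), which gives (5/6)y_{West} = 224/15 ⇒ y_{West} = 17.92.
Then y_{North} = 48.8 − 0.5·17.92 = 39.84.

17.92, 39.84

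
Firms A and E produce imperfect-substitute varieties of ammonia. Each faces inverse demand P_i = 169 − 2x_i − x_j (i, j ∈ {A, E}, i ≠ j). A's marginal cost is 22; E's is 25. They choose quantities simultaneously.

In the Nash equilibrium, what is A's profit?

Firm A's profit: π = x_A(169 − 2x_A − x_E) − 22x_A.
∂π/∂x_A = 147 − 4x_A − x_E = 0 ⇒ x_A = 36.75 − 0.25x_E.
Similarly x_E = 36 − 0.25x_A.
Solving the two reaction functions simultaneously: (1 − (−0.25)(−0.25))x_A = 36.75 − 0.25·36, so 0.9375x_A = 27.75 and x_A = 29.6.
Then x_E = 36 − 0.25·29.6 = 28.6.
P_A = 169 − 2·29.6 − 28.6 = 81.2.
Profit = (81.2 − 22)·29.6 = 1752.32.

1752.32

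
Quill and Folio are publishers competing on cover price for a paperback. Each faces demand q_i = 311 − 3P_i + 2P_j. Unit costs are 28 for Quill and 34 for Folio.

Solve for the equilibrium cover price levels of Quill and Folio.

99.875, 102.125

Quill's profit: π = (P_{Quill} − 28)(311 − 3P_{Quill} + 2P_{Folio}).
∂π/∂P_{Quill} = 395 − 6P_{Quill} + 2P_{Folio} = 0 ⇒ P_{Quill} = 395/6 + (1/3)P_{Folio}.
Similarly P_{Folio} = 413/6 + (1/3)P_{Quill}.
Substituting the second reaction function into the first: P_{Quill} = 395/6 + (1/3)(413/6 + (1/3)P_{Quill}), which gives (8/9)P_{Quill} = 799/9 ⇒ P_{Quill} = 99.875.
Then P_{Folio} = 413/6 + (1/3)·99.875 = 102.125.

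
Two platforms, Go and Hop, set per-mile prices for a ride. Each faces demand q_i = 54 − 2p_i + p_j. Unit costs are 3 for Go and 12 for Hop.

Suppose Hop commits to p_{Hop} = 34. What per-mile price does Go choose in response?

Go's profit: π = (p_{Go} − 3)(54 − 2p_{Go} + p_{Hop}).
∂π/∂p_{Go} = 60 − 4p_{Go} + p_{Hop} = 0 ⇒ p_{Go} = 15 + 0.25p_{Hop}.
At p_{Hop} = 34: p_{Go} = 15 + 0.25·34 = 23.5.

23.5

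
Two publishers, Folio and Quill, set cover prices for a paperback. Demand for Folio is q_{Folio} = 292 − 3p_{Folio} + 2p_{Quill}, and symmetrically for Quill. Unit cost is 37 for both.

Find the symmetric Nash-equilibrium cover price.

Folio's profit: π = (p_{Folio} − 37)(292 − 3p_{Folio} + 2p_{Quill}).
∂π/∂p_{Folio} = 403 − 6p_{Folio} + 2p_{Quill} = 0 ⇒ p_{Folio} = 403/6 + (1/3)p_{Quill}.
Setting p_{Folio} = p_{Quill} in the reaction function: p_{Folio} = 403/6 + (1/3)p_{Folio}, so p_{Folio} = (403/6) / (2/3) = 100.75.

100.75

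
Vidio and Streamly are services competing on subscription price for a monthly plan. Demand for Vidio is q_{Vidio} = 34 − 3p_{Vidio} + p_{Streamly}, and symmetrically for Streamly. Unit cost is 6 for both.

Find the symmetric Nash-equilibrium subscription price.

Vidio's profit: π = (p_{Vidio} − 6)(34 − 3p_{Vidio} + p_{Streamly}).
∂π/∂p_{Vidio} = 52 − 6p_{Vidio} + p_{Streamly} = 0 ⇒ p_{Vidio} = 26/3 + (1/6)p_{Streamly}.
Setting p_{Vidio} = p_{Streamly} in the reaction function: p_{Vidio} = 26/3 + (1/6)p_{Vidio}, so p_{Vidio} = (26/3) / (5/6) = 10.4.

10.4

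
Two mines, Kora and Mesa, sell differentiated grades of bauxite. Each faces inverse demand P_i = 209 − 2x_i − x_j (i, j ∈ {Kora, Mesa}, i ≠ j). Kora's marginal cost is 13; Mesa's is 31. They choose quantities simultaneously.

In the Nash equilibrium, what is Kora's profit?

3264.32

Mine Kora's profit: π = x_{Kora}(209 − 2x_{Kora} − x_{Mesa}) − 13x_{Kora}.
∂π/∂x_{Kora} = 196 − 4x_{Kora} − x_{Mesa} = 0 ⇒ x_{Kora} = 49 − 0.25x_{Mesa}.
Similarly x_{Mesa} = 44.5 − 0.25x_{Kora}.
Solving the two reaction functions simultaneously: (1 − (−0.25)(−0.25))x_{Kora} = 49 − 0.25·44.5, so 0.9375x_{Kora} = 37.875 and x_{Kora} = 40.4.
Then x_{Mesa} = 44.5 − 0.25·40.4 = 34.4.
P_{Kora} = 209 − 2·40.4 − 34.4 = 93.8.
Profit = (93.8 − 13)·40.4 = 3264.32.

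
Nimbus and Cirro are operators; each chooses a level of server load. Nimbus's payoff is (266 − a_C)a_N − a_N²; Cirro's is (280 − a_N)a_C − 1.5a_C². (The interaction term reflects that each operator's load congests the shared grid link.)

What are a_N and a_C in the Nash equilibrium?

Expanding Nimbus's payoff: 266a_N − a_Ca_N − a_N².
∂π/∂a_N = 266 − a_C − 2a_N = 0, so a_N = 133 − 0.5a_C.
Likewise for Cirro: a_C = 280/3 − (1/3)a_N.
Substituting the second reaction function into the first: a_N = 133 − 0.5(280/3 − (1/3)a_N), which gives (5/6)a_N = 259/3 ⇒ a_N = 103.6.
Then a_C = 280/3 − (1/3)·103.6 = 58.8.

103.6, 58.8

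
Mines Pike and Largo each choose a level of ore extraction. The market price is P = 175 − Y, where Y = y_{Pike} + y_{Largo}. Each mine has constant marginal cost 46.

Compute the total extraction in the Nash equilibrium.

Mine Pike's profit: π = y_{Pike}(175 − (y_{Pike} + y_{Largo})) − 46y_{Pike}.
∂π/∂y_{Pike} = 129 − 2y_{Pike} − y_{Largo} = 0, so y_{Pike} = 64.5 − 0.5y_{Largo}.
The game is symmetric, so in equilibrium y_{Largo} = y_{Pike}: the reaction function gives 1.5y_{Pike} = 64.5, hence y_{Pike} = 43.
Total extraction: 43 + 43 = 86.

86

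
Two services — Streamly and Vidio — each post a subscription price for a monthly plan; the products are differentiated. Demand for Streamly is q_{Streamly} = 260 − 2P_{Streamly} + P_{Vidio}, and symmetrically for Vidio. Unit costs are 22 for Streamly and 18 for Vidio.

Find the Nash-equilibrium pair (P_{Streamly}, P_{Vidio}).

100.8, 99.2

Streamly's profit: π = (P_{Streamly} − 22)(260 − 2P_{Streamly} + P_{Vidio}).
∂π/∂P_{Streamly} = 304 − 4P_{Streamly} + P_{Vidio} = 0 ⇒ P_{Streamly} = 76 + 0.25P_{Vidio}.
Similarly P_{Vidio} = 74 + 0.25P_{Streamly}.
Plugging P_{Vidio} into Streamly's best response: P_{Streamly} = 76 + 0.25(74 + 0.25P_{Streamly}) ⇒ 0.9375P_{Streamly} = 94.5, so P_{Streamly} = 100.8.
Then P_{Vidio} = 74 + 0.25·100.8 = 99.2.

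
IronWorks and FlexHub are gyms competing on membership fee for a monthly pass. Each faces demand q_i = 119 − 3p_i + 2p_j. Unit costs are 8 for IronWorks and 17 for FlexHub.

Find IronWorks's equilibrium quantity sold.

88.3125

IronWorks's profit: π = (p_{IronWorks} − 8)(119 − 3p_{IronWorks} + 2p_{FlexHub}).
∂π/∂p_{IronWorks} = 143 − 6p_{IronWorks} + 2p_{FlexHub} = 0 ⇒ p_{IronWorks} = 143/6 + (1/3)p_{FlexHub}.
Similarly p_{FlexHub} = 85/3 + (1/3)p_{IronWorks}.
Solving the two reaction functions simultaneously: (1 − (1/3)(1/3))p_{IronWorks} = 143/6 + (1/3)·(85/3), so (8/9)p_{IronWorks} = 599/18 and p_{IronWorks} = 37.4375.
Then p_{FlexHub} = 85/3 + (1/3)·37.4375 = 40.8125.
q_{IronWorks} = 119 − 3·37.4375 + 2·40.8125 = 88.3125.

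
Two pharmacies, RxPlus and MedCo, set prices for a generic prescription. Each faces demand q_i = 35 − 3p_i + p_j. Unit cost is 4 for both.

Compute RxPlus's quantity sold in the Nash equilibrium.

RxPlus's profit: π = (p_{RxPlus} − 4)(35 − 3p_{RxPlus} + p_{MedCo}).
∂π/∂p_{RxPlus} = 47 − 6p_{RxPlus} + p_{MedCo} = 0 ⇒ p_{RxPlus} = 47/6 + (1/6)p_{MedCo}.
Setting p_{RxPlus} = p_{MedCo} in the reaction function: p_{RxPlus} = 47/6 + (1/6)p_{RxPlus}, so p_{RxPlus} = (47/6) / (5/6) = 9.4.
q_{RxPlus} = 35 − 3·9.4 + 9.4 = 16.2.

16.2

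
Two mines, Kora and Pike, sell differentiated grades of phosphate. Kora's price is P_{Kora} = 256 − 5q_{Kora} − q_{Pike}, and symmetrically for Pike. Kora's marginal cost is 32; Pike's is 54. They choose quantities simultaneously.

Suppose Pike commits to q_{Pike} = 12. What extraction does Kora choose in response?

21.2

Mine Kora's profit: π = q_{Kora}(256 − 5q_{Kora} − q_{Pike}) − 32q_{Kora}.
∂π/∂q_{Kora} = 224 − 10q_{Kora} − q_{Pike} = 0 ⇒ q_{Kora} = 22.4 − 0.1q_{Pike}.
At q_{Pike} = 12: q_{Kora} = 22.4 − 0.1·12 = 21.2.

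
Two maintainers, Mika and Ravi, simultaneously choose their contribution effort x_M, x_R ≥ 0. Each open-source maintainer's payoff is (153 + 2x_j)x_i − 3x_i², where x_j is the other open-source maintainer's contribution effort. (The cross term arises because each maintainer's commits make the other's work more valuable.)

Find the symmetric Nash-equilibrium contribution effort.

Mika's payoff is (153 + 2x_R)x_M − 3x_M².
∂π/∂x_M = 153 + 2x_R − 6x_M = 0, so x_M = 25.5 + (1/3)x_R.
Setting x_M = x_R in the reaction function: x_M = 25.5 + (1/3)x_M, so x_M = 25.5 / (2/3) = 38.25.

38.25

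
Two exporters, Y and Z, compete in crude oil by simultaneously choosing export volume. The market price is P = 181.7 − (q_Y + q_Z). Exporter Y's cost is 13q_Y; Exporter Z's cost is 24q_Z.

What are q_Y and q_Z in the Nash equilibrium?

Exporter Y's profit: π = q_Y(181.7 − (q_Y + q_Z)) − 13q_Y.
∂π/∂q_Y = 168.7 − 2q_Y − q_Z = 0, so q_Y = 84.35 − 0.5q_Z.
By the same steps for Z: q_Z = 78.85 − 0.5q_Y.
Plugging q_Z into Y's best response: q_Y = 84.35 − 0.5(78.85 − 0.5q_Y) ⇒ 0.75q_Y = 44.925, so q_Y = 59.9.
Then q_Z = 78.85 − 0.5·59.9 = 48.9.

59.9, 48.9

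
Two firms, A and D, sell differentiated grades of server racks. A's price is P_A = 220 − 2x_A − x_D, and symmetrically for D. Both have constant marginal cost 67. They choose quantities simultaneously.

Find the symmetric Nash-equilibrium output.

Firm A's profit: π = x_A(220 − 2x_A − x_D) − 67x_A.
∂π/∂x_A = 153 − 4x_A − x_D = 0 ⇒ x_A = 38.25 − 0.25x_D.
By symmetry x_D = x_A; substituting into the reaction function, 1.25x_A = 38.25 and x_A = 30.6.

30.6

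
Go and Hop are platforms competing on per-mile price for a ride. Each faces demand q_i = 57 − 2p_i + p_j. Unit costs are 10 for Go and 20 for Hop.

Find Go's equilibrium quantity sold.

Go's profit: π = (p_{Go} − 10)(57 − 2p_{Go} + p_{Hop}).
∂π/∂p_{Go} = 77 − 4p_{Go} + p_{Hop} = 0 ⇒ p_{Go} = 19.25 + 0.25p_{Hop}.
Similarly p_{Hop} = 24.25 + 0.25p_{Go}.
Substituting the second reaction function into the first: p_{Go} = 19.25 + 0.25(24.25 + 0.25p_{Go}), which gives 0.9375p_{Go} = 25.3125 ⇒ p_{Go} = 27.
Then p_{Hop} = 24.25 + 0.25·27 = 31.
q_{Go} = 57 − 2·27 + 31 = 34.

34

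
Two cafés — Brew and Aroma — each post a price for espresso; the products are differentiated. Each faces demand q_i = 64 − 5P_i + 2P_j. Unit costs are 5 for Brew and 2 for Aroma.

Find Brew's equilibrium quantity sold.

29.0625

Brew's profit: π = (P_{Brew} − 5)(64 − 5P_{Brew} + 2P_{Aroma}).
∂π/∂P_{Brew} = 89 − 10P_{Brew} + 2P_{Aroma} = 0 ⇒ P_{Brew} = 8.9 + 0.2P_{Aroma}.
Similarly P_{Aroma} = 7.4 + 0.2P_{Brew}.
Plugging P_{Aroma} into Brew's best response: P_{Brew} = 8.9 + 0.2(7.4 + 0.2P_{Brew}) ⇒ 0.96P_{Brew} = 10.38, so P_{Brew} = 10.8125.
Then P_{Aroma} = 7.4 + 0.2·10.8125 = 9.5625.
q_{Brew} = 64 − 5·10.8125 + 2·9.5625 = 29.0625.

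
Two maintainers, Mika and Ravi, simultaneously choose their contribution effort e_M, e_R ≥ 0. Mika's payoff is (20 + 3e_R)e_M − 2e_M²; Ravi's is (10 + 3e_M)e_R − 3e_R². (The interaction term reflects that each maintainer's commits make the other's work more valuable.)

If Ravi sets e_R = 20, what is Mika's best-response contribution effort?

20

Expanding Mika's payoff: 20e_M + 3e_Re_M − 2e_M².
∂π/∂e_M = 20 + 3e_R − 4e_M = 0, so e_M = 5 + 0.75e_R.
At e_R = 20: e_M = 5 + 0.75·20 = 20.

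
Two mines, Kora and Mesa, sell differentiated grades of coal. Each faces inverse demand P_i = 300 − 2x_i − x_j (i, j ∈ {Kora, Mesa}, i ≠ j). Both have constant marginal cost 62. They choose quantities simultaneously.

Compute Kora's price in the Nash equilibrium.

157.2

Mine Kora's profit: π = x_{Kora}(300 − 2x_{Kora} − x_{Mesa}) − 62x_{Kora}.
∂π/∂x_{Kora} = 238 − 4x_{Kora} − x_{Mesa} = 0 ⇒ x_{Kora} = 59.5 − 0.25x_{Mesa}.
The game is symmetric, so in equilibrium x_{Mesa} = x_{Kora}: the reaction function gives 1.25x_{Kora} = 59.5, hence x_{Kora} = 47.6.
P_{Kora} = 300 − 2·47.6 − 47.6 = 157.2.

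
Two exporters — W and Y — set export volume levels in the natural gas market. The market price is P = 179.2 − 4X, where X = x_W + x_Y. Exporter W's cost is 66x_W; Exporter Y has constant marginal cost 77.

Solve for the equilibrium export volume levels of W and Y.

10.35, 7.6

Exporter W's profit: π = x_W(179.2 − 4(x_W + x_Y)) − 66x_W.
∂π/∂x_W = 113.2 − 8x_W − 4x_Y = 0, so x_W = 14.15 − 0.5x_Y.
By the same steps for Y: x_Y = 12.775 − 0.5x_W.
Substituting the second reaction function into the first: x_W = 14.15 − 0.5(12.775 − 0.5x_W), which gives 0.75x_W = 7.7625 ⇒ x_W = 10.35.
Then x_Y = 12.775 − 0.5·10.35 = 7.6.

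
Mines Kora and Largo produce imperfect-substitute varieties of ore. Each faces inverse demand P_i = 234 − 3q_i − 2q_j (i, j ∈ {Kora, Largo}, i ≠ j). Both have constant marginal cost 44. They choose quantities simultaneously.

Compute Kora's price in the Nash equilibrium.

Mine Kora's profit: π = q_{Kora}(234 − 3q_{Kora} − 2q_{Largo}) − 44q_{Kora}.
∂π/∂q_{Kora} = 190 − 6q_{Kora} − 2q_{Largo} = 0 ⇒ q_{Kora} = 95/3 − (1/3)q_{Largo}.
Setting q_{Kora} = q_{Largo} in the reaction function: q_{Kora} = 95/3 − (1/3)q_{Kora}, so q_{Kora} = (95/3) / (4/3) = 23.75.
P_{Kora} = 234 − 3·23.75 − 2·23.75 = 115.25.

115.25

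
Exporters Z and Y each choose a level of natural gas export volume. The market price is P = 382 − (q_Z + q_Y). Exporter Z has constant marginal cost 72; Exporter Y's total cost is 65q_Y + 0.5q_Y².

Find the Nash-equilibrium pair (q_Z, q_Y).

122.6, 64.8

Exporter Z's profit: π = q_Z(382 − (q_Z + q_Y)) − 72q_Z.
∂π/∂q_Z = 310 − 2q_Z − q_Y = 0, so q_Z = 155 − 0.5q_Y.
For Y: ∂π/∂q_Y = 317 − 3q_Y − q_Z = 0 ⇒ q_Y = 317/3 − (1/3)q_Z.
Plugging q_Y into Z's best response: q_Z = 155 − 0.5(317/3 − (1/3)q_Z) ⇒ (5/6)q_Z = 613/6, so q_Z = 122.6.
Then q_Y = 317/3 − (1/3)·122.6 = 64.8.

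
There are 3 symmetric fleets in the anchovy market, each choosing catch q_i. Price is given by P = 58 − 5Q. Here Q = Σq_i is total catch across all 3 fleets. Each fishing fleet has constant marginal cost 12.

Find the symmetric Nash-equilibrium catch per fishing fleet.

2.3

A representative fishing fleet's profit is π_i = q_i(58 − 5Q) − 12q_i, with Q = q_i + Σ_{j≠i} q_j.
First-order condition: 46 − 10q_i − 5Σ_{j≠i} q_j = 0.
Imposing symmetry (q_j = q for all j) turns Σ_{j≠i} q_j into 2q, so 46 = 20q and q = 2.3.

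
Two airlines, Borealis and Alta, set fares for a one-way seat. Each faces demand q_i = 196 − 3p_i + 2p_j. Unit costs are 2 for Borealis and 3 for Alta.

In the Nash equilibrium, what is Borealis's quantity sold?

146.0625

Borealis's profit: π = (p_{Borealis} − 2)(196 − 3p_{Borealis} + 2p_{Alta}).
∂π/∂p_{Borealis} = 202 − 6p_{Borealis} + 2p_{Alta} = 0 ⇒ p_{Borealis} = 101/3 + (1/3)p_{Alta}.
Similarly p_{Alta} = 205/6 + (1/3)p_{Borealis}.
Plugging p_{Alta} into Borealis's best response: p_{Borealis} = 101/3 + (1/3)(205/6 + (1/3)p_{Borealis}) ⇒ (8/9)p_{Borealis} = 811/18, so p_{Borealis} = 50.6875.
Then p_{Alta} = 205/6 + (1/3)·50.6875 = 51.0625.
q_{Borealis} = 196 − 3·50.6875 + 2·51.0625 = 146.0625.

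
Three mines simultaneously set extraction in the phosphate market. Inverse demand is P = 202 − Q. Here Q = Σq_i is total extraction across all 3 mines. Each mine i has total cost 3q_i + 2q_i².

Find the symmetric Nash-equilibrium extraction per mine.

24.875

A representative mine's profit is π_i = q_i(202 − Q) − 3q_i − 2q_i², with Q = q_i + Σ_{j≠i} q_j.
First-order condition: 199 − 6q_i − Σ_{j≠i} q_j = 0.
Imposing symmetry (q_j = q for all j) turns Σ_{j≠i} q_j into 2q, so 199 = 8q and q = 24.875.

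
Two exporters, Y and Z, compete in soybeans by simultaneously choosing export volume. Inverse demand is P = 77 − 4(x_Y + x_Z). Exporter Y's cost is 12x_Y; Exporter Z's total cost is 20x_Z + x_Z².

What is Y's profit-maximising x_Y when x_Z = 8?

4.125

Exporter Y's profit: π = x_Y(77 − 4(x_Y + x_Z)) − 12x_Y.
∂π/∂x_Y = 65 − 8x_Y − 4x_Z = 0, so x_Y = 8.125 − 0.5x_Z.
At x_Z = 8: x_Y = 8.125 − 0.5·8 = 4.125.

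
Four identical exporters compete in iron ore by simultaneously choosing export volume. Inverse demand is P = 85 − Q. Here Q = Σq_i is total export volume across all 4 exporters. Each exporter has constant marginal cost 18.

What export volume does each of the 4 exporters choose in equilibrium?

13.4

A representative exporter's profit is π_i = q_i(85 − Q) − 18q_i, with Q = q_i + Σ_{j≠i} q_j.
First-order condition: 67 − 2q_i − Σ_{j≠i} q_j = 0.
With identical exporters, set every q_j = q: then 67 − 2q − 3q = 0, i.e. q = 67/5 = 13.4.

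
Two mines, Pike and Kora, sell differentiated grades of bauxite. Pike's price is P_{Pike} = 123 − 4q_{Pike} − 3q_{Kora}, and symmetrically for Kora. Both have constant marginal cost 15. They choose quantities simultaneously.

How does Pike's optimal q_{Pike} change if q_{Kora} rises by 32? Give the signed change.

Mine Pike's profit: π = q_{Pike}(123 − 4q_{Pike} − 3q_{Kora}) − 15q_{Pike}.
∂π/∂q_{Pike} = 108 − 8q_{Pike} − 3q_{Kora} = 0 ⇒ q_{Pike} = 13.5 − 0.375q_{Kora}.
The reaction-function slope is −0.375, so a 32-unit rise in q_{Kora} moves q_{Pike} by −0.375 × 32 = −12. Pike's best response falls — the actions are strategic substitutes.

-12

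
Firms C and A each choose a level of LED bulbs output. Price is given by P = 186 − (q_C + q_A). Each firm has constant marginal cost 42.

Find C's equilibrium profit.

Firm C's profit: π = q_C(186 − (q_C + q_A)) − 42q_C.
∂π/∂q_C = 144 − 2q_C − q_A = 0, so q_C = 72 − 0.5q_A.
The game is symmetric, so in equilibrium q_A = q_C: the reaction function gives 1.5q_C = 72, hence q_C = 48.
Price P = 186 − 96 = 90.
C's profit: (90 − 42)·48 = 2304.

2304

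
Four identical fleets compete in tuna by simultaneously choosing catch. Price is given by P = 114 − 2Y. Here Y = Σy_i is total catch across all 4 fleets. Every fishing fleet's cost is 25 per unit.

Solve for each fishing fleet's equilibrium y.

8.9

A representative fishing fleet's profit is π_i = y_i(114 − 2Y) − 25y_i, with Y = y_i + Σ_{j≠i} y_j.
First-order condition: 89 − 4y_i − 2Σ_{j≠i} y_j = 0.
In a symmetric equilibrium every fishing fleet chooses the same y, so Σ_{j≠i} y_j = 3y. The condition becomes 89 − 10y = 0, giving y = 89/10 = 8.9.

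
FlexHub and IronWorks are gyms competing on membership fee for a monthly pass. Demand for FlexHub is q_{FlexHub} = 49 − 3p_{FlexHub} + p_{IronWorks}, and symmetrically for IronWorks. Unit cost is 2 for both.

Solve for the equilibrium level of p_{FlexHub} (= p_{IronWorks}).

11

FlexHub's profit: π = (p_{FlexHub} − 2)(49 − 3p_{FlexHub} + p_{IronWorks}).
∂π/∂p_{FlexHub} = 55 − 6p_{FlexHub} + p_{IronWorks} = 0 ⇒ p_{FlexHub} = 55/6 + (1/6)p_{IronWorks}.
The game is symmetric, so in equilibrium p_{IronWorks} = p_{FlexHub}: the reaction function gives (5/6)p_{FlexHub} = 55/6, hence p_{FlexHub} = 11.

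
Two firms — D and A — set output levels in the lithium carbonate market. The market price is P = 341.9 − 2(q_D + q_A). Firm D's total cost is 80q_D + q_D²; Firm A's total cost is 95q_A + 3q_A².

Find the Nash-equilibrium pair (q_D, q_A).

37.95, 17.1

Firm D's profit: π = q_D(341.9 − 2(q_D + q_A)) − 80q_D − q_D².
∂π/∂q_D = 261.9 − 6q_D − 2q_A = 0, so q_D = 43.65 − (1/3)q_A.
For A: ∂π/∂q_A = 246.9 − 10q_A − 2q_D = 0 ⇒ q_A = 24.69 − 0.2q_D.
Solving the two reaction functions simultaneously: (1 − (−1/3)(−0.2))q_D = 43.65 − (1/3)·24.69, so (14/15)q_D = 35.42 and q_D = 37.95.
Then q_A = 24.69 − 0.2·37.95 = 17.1.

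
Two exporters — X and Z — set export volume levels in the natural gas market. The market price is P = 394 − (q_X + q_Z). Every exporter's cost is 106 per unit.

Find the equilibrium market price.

202

Exporter X's profit: π = q_X(394 − (q_X + q_Z)) − 106q_X.
∂π/∂q_X = 288 − 2q_X − q_Z = 0, so q_X = 144 − 0.5q_Z.
Setting q_X = q_Z in the reaction function: q_X = 144 − 0.5q_X, so q_X = 144 / 1.5 = 96.
Equilibrium price: P = 394 − 192 = 202.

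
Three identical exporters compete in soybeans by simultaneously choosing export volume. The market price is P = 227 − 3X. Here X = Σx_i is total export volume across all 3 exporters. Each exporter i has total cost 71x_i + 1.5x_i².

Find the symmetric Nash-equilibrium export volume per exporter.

A representative exporter's profit is π_i = x_i(227 − 3X) − 71x_i − 1.5x_i², with X = x_i + Σ_{j≠i} x_j.
First-order condition: 156 − 9x_i − 3Σ_{j≠i} x_j = 0.
In a symmetric equilibrium every exporter chooses the same x, so Σ_{j≠i} x_j = 2x. The condition becomes 156 − 15x = 0, giving x = 156/15 = 10.4.

10.4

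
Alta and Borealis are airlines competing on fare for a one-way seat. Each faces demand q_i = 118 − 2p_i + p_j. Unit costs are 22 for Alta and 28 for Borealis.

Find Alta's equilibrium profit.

2151.68

Alta's profit: π = (p_{Alta} − 22)(118 − 2p_{Alta} + p_{Borealis}).
∂π/∂p_{Alta} = 162 − 4p_{Alta} + p_{Borealis} = 0 ⇒ p_{Alta} = 40.5 + 0.25p_{Borealis}.
Similarly p_{Borealis} = 43.5 + 0.25p_{Alta}.
Solving the two reaction functions simultaneously: (1 − (0.25)(0.25))p_{Alta} = 40.5 + 0.25·43.5, so 0.9375p_{Alta} = 51.375 and p_{Alta} = 54.8.
Then p_{Borealis} = 43.5 + 0.25·54.8 = 57.2.
q_{Alta} = 118 − 2·54.8 + 57.2 = 65.6.
Profit = (54.8 − 22)·65.6 = 2151.68.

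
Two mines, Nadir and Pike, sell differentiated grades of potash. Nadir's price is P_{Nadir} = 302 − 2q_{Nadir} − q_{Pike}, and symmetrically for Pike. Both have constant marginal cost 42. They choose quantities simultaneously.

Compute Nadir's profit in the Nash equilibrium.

Mine Nadir's profit: π = q_{Nadir}(302 − 2q_{Nadir} − q_{Pike}) − 42q_{Nadir}.
∂π/∂q_{Nadir} = 260 − 4q_{Nadir} − q_{Pike} = 0 ⇒ q_{Nadir} = 65 − 0.25q_{Pike}.
By symmetry q_{Pike} = q_{Nadir}; substituting into the reaction function, 1.25q_{Nadir} = 65 and q_{Nadir} = 52.
P_{Nadir} = 302 − 2·52 − 52 = 146.
Profit = (146 − 42)·52 = 5408.

5408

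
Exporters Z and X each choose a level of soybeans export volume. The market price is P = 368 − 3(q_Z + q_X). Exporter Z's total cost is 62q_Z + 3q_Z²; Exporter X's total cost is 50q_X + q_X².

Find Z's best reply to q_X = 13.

Exporter Z's profit: π = q_Z(368 − 3(q_Z + q_X)) − 62q_Z − 3q_Z².
∂π/∂q_Z = 306 − 12q_Z − 3q_X = 0, so q_Z = 25.5 − 0.25q_X.
At q_X = 13: q_Z = 25.5 − 0.25·13 = 22.25.

22.25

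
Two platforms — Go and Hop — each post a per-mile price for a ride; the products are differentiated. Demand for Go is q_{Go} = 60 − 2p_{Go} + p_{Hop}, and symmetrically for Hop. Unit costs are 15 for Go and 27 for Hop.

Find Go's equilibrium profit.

Go's profit: π = (p_{Go} − 15)(60 − 2p_{Go} + p_{Hop}).
∂π/∂p_{Go} = 90 − 4p_{Go} + p_{Hop} = 0 ⇒ p_{Go} = 22.5 + 0.25p_{Hop}.
Similarly p_{Hop} = 28.5 + 0.25p_{Go}.
Solving the two reaction functions simultaneously: (1 − (0.25)(0.25))p_{Go} = 22.5 + 0.25·28.5, so 0.9375p_{Go} = 29.625 and p_{Go} = 31.6.
Then p_{Hop} = 28.5 + 0.25·31.6 = 36.4.
q_{Go} = 60 − 2·31.6 + 36.4 = 33.2.
Profit = (31.6 − 15)·33.2 = 551.12.

551.12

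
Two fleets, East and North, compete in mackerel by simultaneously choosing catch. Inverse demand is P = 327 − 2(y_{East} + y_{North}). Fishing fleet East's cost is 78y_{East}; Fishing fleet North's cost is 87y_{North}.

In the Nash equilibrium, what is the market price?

164

Fishing fleet East's profit: π = y_{East}(327 − 2(y_{East} + y_{North})) − 78y_{East}.
∂π/∂y_{East} = 249 − 4y_{East} − 2y_{North} = 0, so y_{East} = 62.25 − 0.5y_{North}.
By the same steps for North: y_{North} = 60 − 0.5y_{East}.
Solving the two reaction functions simultaneously: (1 − (−0.5)(−0.5))y_{East} = 62.25 − 0.5·60, so 0.75y_{East} = 32.25 and y_{East} = 43.
Then y_{North} = 60 − 0.5·43 = 38.5.
Equilibrium price: P = 327 − 2·81.5 = 164.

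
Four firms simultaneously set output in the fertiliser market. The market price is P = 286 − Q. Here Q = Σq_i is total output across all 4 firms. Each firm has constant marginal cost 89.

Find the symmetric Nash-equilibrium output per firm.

A representative firm's profit is π_i = q_i(286 − Q) − 89q_i, with Q = q_i + Σ_{j≠i} q_j.
First-order condition: 197 − 2q_i − Σ_{j≠i} q_j = 0.
With identical firms, set every q_j = q: then 197 − 2q − 3q = 0, i.e. q = 197/5 = 39.4.

39.4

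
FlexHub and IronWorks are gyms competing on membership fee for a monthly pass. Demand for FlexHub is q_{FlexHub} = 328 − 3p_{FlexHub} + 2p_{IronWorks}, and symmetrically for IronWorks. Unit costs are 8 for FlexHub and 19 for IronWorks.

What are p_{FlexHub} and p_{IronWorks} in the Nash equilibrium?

90.0625, 94.1875

FlexHub's profit: π = (p_{FlexHub} − 8)(328 − 3p_{FlexHub} + 2p_{IronWorks}).
∂π/∂p_{FlexHub} = 352 − 6p_{FlexHub} + 2p_{IronWorks} = 0 ⇒ p_{FlexHub} = 176/3 + (1/3)p_{IronWorks}.
Similarly p_{IronWorks} = 385/6 + (1/3)p_{FlexHub}.
Plugging p_{IronWorks} into FlexHub's best response: p_{FlexHub} = 176/3 + (1/3)(385/6 + (1/3)p_{FlexHub}) ⇒ (8/9)p_{FlexHub} = 1441/18, so p_{FlexHub} = 90.0625.
Then p_{IronWorks} = 385/6 + (1/3)·90.0625 = 94.1875.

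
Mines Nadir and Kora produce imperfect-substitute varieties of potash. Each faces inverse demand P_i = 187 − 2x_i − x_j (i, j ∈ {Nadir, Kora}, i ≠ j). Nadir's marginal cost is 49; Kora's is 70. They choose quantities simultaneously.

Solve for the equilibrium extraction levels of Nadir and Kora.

29, 22

Mine Nadir's profit: π = x_{Nadir}(187 − 2x_{Nadir} − x_{Kora}) − 49x_{Nadir}.
∂π/∂x_{Nadir} = 138 − 4x_{Nadir} − x_{Kora} = 0 ⇒ x_{Nadir} = 34.5 − 0.25x_{Kora}.
Similarly x_{Kora} = 29.25 − 0.25x_{Nadir}.
Substituting the second reaction function into the first: x_{Nadir} = 34.5 − 0.25(29.25 − 0.25x_{Nadir}), which gives 0.9375x_{Nadir} = 27.1875 ⇒ x_{Nadir} = 29.
Then x_{Kora} = 29.25 − 0.25·29 = 22.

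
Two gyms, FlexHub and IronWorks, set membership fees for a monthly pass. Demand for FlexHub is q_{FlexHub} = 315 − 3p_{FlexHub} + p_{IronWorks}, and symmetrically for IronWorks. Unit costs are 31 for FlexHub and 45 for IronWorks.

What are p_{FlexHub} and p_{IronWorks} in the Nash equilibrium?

82.8, 88.8

FlexHub's profit: π = (p_{FlexHub} − 31)(315 − 3p_{FlexHub} + p_{IronWorks}).
∂π/∂p_{FlexHub} = 408 − 6p_{FlexHub} + p_{IronWorks} = 0 ⇒ p_{FlexHub} = 68 + (1/6)p_{IronWorks}.
Similarly p_{IronWorks} = 75 + (1/6)p_{FlexHub}.
Substituting the second reaction function into the first: p_{FlexHub} = 68 + (1/6)(75 + (1/6)p_{FlexHub}), which gives (35/36)p_{FlexHub} = 80.5 ⇒ p_{FlexHub} = 82.8.
Then p_{IronWorks} = 75 + (1/6)·82.8 = 88.8.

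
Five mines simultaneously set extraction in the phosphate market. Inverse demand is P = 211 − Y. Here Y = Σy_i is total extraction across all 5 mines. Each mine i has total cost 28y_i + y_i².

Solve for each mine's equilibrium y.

A representative mine's profit is π_i = y_i(211 − Y) − 28y_i − y_i², with Y = y_i + Σ_{j≠i} y_j.
First-order condition: 183 − 4y_i − Σ_{j≠i} y_j = 0.
Imposing symmetry (y_j = y for all j) turns Σ_{j≠i} y_j into 4y, so 183 = 8y and y = 22.875.

22.875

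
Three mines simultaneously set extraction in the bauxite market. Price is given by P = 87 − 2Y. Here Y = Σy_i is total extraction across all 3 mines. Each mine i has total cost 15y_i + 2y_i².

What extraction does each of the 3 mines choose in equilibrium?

6

A representative mine's profit is π_i = y_i(87 − 2Y) − 15y_i − 2y_i², with Y = y_i + Σ_{j≠i} y_j.
First-order condition: 72 − 8y_i − 2Σ_{j≠i} y_j = 0.
In a symmetric equilibrium every mine chooses the same y, so Σ_{j≠i} y_j = 2y. The condition becomes 72 − 12y = 0, giving y = 72/12 = 6.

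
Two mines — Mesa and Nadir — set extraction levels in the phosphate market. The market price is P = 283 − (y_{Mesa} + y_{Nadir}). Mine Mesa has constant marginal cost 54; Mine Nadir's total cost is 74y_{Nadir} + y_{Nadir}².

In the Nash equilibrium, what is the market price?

155

Mine Mesa's profit: π = y_{Mesa}(283 − (y_{Mesa} + y_{Nadir})) − 54y_{Mesa}.
∂π/∂y_{Mesa} = 229 − 2y_{Mesa} − y_{Nadir} = 0, so y_{Mesa} = 114.5 − 0.5y_{Nadir}.
For Nadir: ∂π/∂y_{Nadir} = 209 − 4y_{Nadir} − y_{Mesa} = 0 ⇒ y_{Nadir} = 52.25 − 0.25y_{Mesa}.
Substituting the second reaction function into the first: y_{Mesa} = 114.5 − 0.5(52.25 − 0.25y_{Mesa}), which gives 0.875y_{Mesa} = 88.375 ⇒ y_{Mesa} = 101.
Then y_{Nadir} = 52.25 − 0.25·101 = 27.
Equilibrium price: P = 283 − 128 = 155.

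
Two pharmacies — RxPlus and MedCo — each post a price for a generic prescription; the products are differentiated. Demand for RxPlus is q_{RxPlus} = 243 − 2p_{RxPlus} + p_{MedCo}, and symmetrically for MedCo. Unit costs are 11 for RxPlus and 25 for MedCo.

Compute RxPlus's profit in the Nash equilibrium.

RxPlus's profit: π = (p_{RxPlus} − 11)(243 − 2p_{RxPlus} + p_{MedCo}).
∂π/∂p_{RxPlus} = 265 − 4p_{RxPlus} + p_{MedCo} = 0 ⇒ p_{RxPlus} = 66.25 + 0.25p_{MedCo}.
Similarly p_{MedCo} = 73.25 + 0.25p_{RxPlus}.
Solving the two reaction functions simultaneously: (1 − (0.25)(0.25))p_{RxPlus} = 66.25 + 0.25·73.25, so 0.9375p_{RxPlus} = 84.5625 and p_{RxPlus} = 90.2.
Then p_{MedCo} = 73.25 + 0.25·90.2 = 95.8.
q_{RxPlus} = 243 − 2·90.2 + 95.8 = 158.4.
Profit = (90.2 − 11)·158.4 = 12545.28.

12545.28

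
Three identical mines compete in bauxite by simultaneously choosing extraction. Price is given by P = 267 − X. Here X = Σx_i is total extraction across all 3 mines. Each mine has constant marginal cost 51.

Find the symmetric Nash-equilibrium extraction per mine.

A representative mine's profit is π_i = x_i(267 − X) − 51x_i, with X = x_i + Σ_{j≠i} x_j.
First-order condition: 216 − 2x_i − Σ_{j≠i} x_j = 0.
Imposing symmetry (x_j = x for all j) turns Σ_{j≠i} x_j into 2x, so 216 = 4x and x = 54.

54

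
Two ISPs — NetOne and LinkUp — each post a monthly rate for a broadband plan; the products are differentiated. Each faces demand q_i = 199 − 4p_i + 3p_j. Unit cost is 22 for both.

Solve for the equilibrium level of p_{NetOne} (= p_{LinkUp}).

57.4

NetOne's profit: π = (p_{NetOne} − 22)(199 − 4p_{NetOne} + 3p_{LinkUp}).
∂π/∂p_{NetOne} = 287 − 8p_{NetOne} + 3p_{LinkUp} = 0 ⇒ p_{NetOne} = 35.875 + 0.375p_{LinkUp}.
By symmetry p_{LinkUp} = p_{NetOne}; substituting into the reaction function, 0.625p_{NetOne} = 35.875 and p_{NetOne} = 57.4.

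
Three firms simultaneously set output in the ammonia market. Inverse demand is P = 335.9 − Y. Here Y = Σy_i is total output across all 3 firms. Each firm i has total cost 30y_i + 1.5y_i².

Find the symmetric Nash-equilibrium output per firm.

43.7

A representative firm's profit is π_i = y_i(335.9 − Y) − 30y_i − 1.5y_i², with Y = y_i + Σ_{j≠i} y_j.
First-order condition: 305.9 − 5y_i − Σ_{j≠i} y_j = 0.
In a symmetric equilibrium every firm chooses the same y, so Σ_{j≠i} y_j = 2y. The condition becomes 305.9 − 7y = 0, giving y = 305.9/7 = 43.7.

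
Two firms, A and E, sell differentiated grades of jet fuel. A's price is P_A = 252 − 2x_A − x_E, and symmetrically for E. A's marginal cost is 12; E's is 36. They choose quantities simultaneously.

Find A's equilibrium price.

111.2

Firm A's profit: π = x_A(252 − 2x_A − x_E) − 12x_A.
∂π/∂x_A = 240 − 4x_A − x_E = 0 ⇒ x_A = 60 − 0.25x_E.
Similarly x_E = 54 − 0.25x_A.
Solving the two reaction functions simultaneously: (1 − (−0.25)(−0.25))x_A = 60 − 0.25·54, so 0.9375x_A = 46.5 and x_A = 49.6.
Then x_E = 54 − 0.25·49.6 = 41.6.
P_A = 252 − 2·49.6 − 41.6 = 111.2.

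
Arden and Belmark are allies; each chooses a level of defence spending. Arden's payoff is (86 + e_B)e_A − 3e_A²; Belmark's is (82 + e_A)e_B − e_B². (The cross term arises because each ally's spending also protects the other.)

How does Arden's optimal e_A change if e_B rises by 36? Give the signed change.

6

Expanding Arden's payoff: 86e_A + e_Be_A − 3e_A².
∂π/∂e_A = 86 + e_B − 6e_A = 0, so e_A = 43/3 + (1/6)e_B.
The reaction-function slope is 1/6, so a 36-unit rise in e_B moves e_A by 1/6 × 36 = 6. Arden's best response rises — the actions are strategic complements.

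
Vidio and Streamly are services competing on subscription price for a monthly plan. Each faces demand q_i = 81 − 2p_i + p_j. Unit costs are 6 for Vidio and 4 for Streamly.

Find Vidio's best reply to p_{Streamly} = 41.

Vidio's profit: π = (p_{Vidio} − 6)(81 − 2p_{Vidio} + p_{Streamly}).
∂π/∂p_{Vidio} = 93 − 4p_{Vidio} + p_{Streamly} = 0 ⇒ p_{Vidio} = 23.25 + 0.25p_{Streamly}.
At p_{Streamly} = 41: p_{Vidio} = 23.25 + 0.25·41 = 33.5.

33.5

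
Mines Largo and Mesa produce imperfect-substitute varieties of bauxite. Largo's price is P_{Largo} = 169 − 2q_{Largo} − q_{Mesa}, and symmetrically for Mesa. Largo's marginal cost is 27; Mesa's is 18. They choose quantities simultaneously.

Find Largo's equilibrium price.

Mine Largo's profit: π = q_{Largo}(169 − 2q_{Largo} − q_{Mesa}) − 27q_{Largo}.
∂π/∂q_{Largo} = 142 − 4q_{Largo} − q_{Mesa} = 0 ⇒ q_{Largo} = 35.5 − 0.25q_{Mesa}.
Similarly q_{Mesa} = 37.75 − 0.25q_{Largo}.
Substituting the second reaction function into the first: q_{Largo} = 35.5 − 0.25(37.75 − 0.25q_{Largo}), which gives 0.9375q_{Largo} = 26.0625 ⇒ q_{Largo} = 27.8.
Then q_{Mesa} = 37.75 − 0.25·27.8 = 30.8.
P_{Largo} = 169 − 2·27.8 − 30.8 = 82.6.

82.6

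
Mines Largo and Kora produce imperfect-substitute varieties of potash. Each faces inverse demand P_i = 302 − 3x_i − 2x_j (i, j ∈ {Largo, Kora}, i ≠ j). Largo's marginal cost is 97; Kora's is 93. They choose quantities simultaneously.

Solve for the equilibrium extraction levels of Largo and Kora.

25.375, 26.375

Mine Largo's profit: π = x_{Largo}(302 − 3x_{Largo} − 2x_{Kora}) − 97x_{Largo}.
∂π/∂x_{Largo} = 205 − 6x_{Largo} − 2x_{Kora} = 0 ⇒ x_{Largo} = 205/6 − (1/3)x_{Kora}.
Similarly x_{Kora} = 209/6 − (1/3)x_{Largo}.
Solving the two reaction functions simultaneously: (1 − (−1/3)(−1/3))x_{Largo} = 205/6 − (1/3)·(209/6), so (8/9)x_{Largo} = 203/9 and x_{Largo} = 25.375.
Then x_{Kora} = 209/6 − (1/3)·25.375 = 26.375.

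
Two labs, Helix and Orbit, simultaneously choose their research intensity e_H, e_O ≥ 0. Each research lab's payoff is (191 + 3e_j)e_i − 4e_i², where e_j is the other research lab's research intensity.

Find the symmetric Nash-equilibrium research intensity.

Helix's payoff is (191 + 3e_O)e_H − 4e_H².
∂π/∂e_H = 191 + 3e_O − 8e_H = 0, so e_H = 23.875 + 0.375e_O.
By symmetry e_O = e_H; substituting into the reaction function, 0.625e_H = 23.875 and e_H = 38.2.

38.2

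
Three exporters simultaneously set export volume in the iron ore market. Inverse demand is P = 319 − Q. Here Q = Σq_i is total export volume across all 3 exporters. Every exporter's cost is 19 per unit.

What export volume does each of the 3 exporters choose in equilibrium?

A representative exporter's profit is π_i = q_i(319 − Q) − 19q_i, with Q = q_i + Σ_{j≠i} q_j.
First-order condition: 300 − 2q_i − Σ_{j≠i} q_j = 0.
With identical exporters, set every q_j = q: then 300 − 2q − 2q = 0, i.e. q = 300/4 = 75.

75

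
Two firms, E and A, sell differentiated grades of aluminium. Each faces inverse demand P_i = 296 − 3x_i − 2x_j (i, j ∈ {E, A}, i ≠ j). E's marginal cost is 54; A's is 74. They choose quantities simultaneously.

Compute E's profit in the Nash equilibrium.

Firm E's profit: π = x_E(296 − 3x_E − 2x_A) − 54x_E.
∂π/∂x_E = 242 − 6x_E − 2x_A = 0 ⇒ x_E = 121/3 − (1/3)x_A.
Similarly x_A = 37 − (1/3)x_E.
Substituting the second reaction function into the first: x_E = 121/3 − (1/3)(37 − (1/3)x_E), which gives (8/9)x_E = 28 ⇒ x_E = 31.5.
Then x_A = 37 − (1/3)·31.5 = 26.5.
P_E = 296 − 3·31.5 − 2·26.5 = 148.5.
Profit = (148.5 − 54)·31.5 = 2976.75.

2976.75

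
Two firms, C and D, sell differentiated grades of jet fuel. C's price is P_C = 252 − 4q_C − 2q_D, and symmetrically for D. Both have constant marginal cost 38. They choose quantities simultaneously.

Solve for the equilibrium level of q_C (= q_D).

Firm C's profit: π = q_C(252 − 4q_C − 2q_D) − 38q_C.
∂π/∂q_C = 214 − 8q_C − 2q_D = 0 ⇒ q_C = 26.75 − 0.25q_D.
Setting q_C = q_D in the reaction function: q_C = 26.75 − 0.25q_C, so q_C = 26.75 / 1.25 = 21.4.

21.4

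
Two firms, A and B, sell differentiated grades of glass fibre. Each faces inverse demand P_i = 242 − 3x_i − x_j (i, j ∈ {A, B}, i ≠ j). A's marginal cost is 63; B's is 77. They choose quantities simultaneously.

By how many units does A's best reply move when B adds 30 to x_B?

Firm A's profit: π = x_A(242 − 3x_A − x_B) − 63x_A.
∂π/∂x_A = 179 − 6x_A − x_B = 0 ⇒ x_A = 179/6 − (1/6)x_B.
The reaction-function slope is −1/6, so a 30-unit rise in x_B moves x_A by −1/6 × 30 = −5. A's best response falls — the actions are strategic substitutes.

-5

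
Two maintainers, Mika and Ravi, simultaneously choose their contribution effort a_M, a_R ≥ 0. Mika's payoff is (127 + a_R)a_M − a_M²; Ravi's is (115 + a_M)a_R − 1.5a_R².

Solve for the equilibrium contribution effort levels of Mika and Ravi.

99.2, 71.4

Expanding Mika's payoff: 127a_M + a_Ra_M − a_M².
∂π/∂a_M = 127 + a_R − 2a_M = 0, so a_M = 63.5 + 0.5a_R.
Likewise for Ravi: a_R = 115/3 + (1/3)a_M.
Solving the two reaction functions simultaneously: (1 − (0.5)(1/3))a_M = 63.5 + 0.5·(115/3), so (5/6)a_M = 248/3 and a_M = 99.2.
Then a_R = 115/3 + (1/3)·99.2 = 71.4.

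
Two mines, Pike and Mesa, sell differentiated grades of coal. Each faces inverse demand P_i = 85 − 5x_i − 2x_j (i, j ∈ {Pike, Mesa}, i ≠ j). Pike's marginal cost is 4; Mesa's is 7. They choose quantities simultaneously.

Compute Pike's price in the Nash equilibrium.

Mine Pike's profit: π = x_{Pike}(85 − 5x_{Pike} − 2x_{Mesa}) − 4x_{Pike}.
∂π/∂x_{Pike} = 81 − 10x_{Pike} − 2x_{Mesa} = 0 ⇒ x_{Pike} = 8.1 − 0.2x_{Mesa}.
Similarly x_{Mesa} = 7.8 − 0.2x_{Pike}.
Solving the two reaction functions simultaneously: (1 − (−0.2)(−0.2))x_{Pike} = 8.1 − 0.2·7.8, so 0.96x_{Pike} = 6.54 and x_{Pike} = 6.8125.
Then x_{Mesa} = 7.8 − 0.2·6.8125 = 6.4375.
P_{Pike} = 85 − 5·6.8125 − 2·6.4375 = 38.0625.

38.0625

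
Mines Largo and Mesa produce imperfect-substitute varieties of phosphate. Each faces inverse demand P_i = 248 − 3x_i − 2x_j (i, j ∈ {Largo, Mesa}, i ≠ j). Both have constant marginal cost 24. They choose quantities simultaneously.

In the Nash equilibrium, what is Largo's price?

108

Mine Largo's profit: π = x_{Largo}(248 − 3x_{Largo} − 2x_{Mesa}) − 24x_{Largo}.
∂π/∂x_{Largo} = 224 − 6x_{Largo} − 2x_{Mesa} = 0 ⇒ x_{Largo} = 112/3 − (1/3)x_{Mesa}.
By symmetry x_{Mesa} = x_{Largo}; substituting into the reaction function, (4/3)x_{Largo} = 112/3 and x_{Largo} = 28.
P_{Largo} = 248 − 3·28 − 2·28 = 108.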